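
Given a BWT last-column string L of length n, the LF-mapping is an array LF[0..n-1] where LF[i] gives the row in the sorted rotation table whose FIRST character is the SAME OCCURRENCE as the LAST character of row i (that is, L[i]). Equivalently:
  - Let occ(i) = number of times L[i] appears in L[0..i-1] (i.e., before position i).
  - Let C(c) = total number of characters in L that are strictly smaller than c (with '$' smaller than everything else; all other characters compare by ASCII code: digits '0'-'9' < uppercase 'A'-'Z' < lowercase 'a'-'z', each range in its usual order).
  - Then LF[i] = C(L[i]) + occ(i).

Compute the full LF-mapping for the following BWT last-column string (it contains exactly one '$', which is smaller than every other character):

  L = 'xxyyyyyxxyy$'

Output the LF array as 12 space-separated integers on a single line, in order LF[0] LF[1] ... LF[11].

Answer: 1 2 5 6 7 8 9 3 4 10 11 0

Derivation:
Char counts: '$':1, 'x':4, 'y':7
C (first-col start): C('$')=0, C('x')=1, C('y')=5
L[0]='x': occ=0, LF[0]=C('x')+0=1+0=1
L[1]='x': occ=1, LF[1]=C('x')+1=1+1=2
L[2]='y': occ=0, LF[2]=C('y')+0=5+0=5
L[3]='y': occ=1, LF[3]=C('y')+1=5+1=6
L[4]='y': occ=2, LF[4]=C('y')+2=5+2=7
L[5]='y': occ=3, LF[5]=C('y')+3=5+3=8
L[6]='y': occ=4, LF[6]=C('y')+4=5+4=9
L[7]='x': occ=2, LF[7]=C('x')+2=1+2=3
L[8]='x': occ=3, LF[8]=C('x')+3=1+3=4
L[9]='y': occ=5, LF[9]=C('y')+5=5+5=10
L[10]='y': occ=6, LF[10]=C('y')+6=5+6=11
L[11]='$': occ=0, LF[11]=C('$')+0=0+0=0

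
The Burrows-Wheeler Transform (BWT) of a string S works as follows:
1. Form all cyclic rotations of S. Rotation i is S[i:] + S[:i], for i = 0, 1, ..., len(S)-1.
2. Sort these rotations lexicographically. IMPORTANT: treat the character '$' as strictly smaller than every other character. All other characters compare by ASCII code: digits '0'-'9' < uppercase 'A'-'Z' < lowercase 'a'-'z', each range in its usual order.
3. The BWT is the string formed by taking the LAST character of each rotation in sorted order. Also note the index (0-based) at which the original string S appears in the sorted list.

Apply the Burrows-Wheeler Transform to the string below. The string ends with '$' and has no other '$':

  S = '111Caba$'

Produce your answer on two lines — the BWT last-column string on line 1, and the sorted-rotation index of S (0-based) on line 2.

Answer: a$111bCa
1

Derivation:
All 8 rotations (rotation i = S[i:]+S[:i]):
  rot[0] = 111Caba$
  rot[1] = 11Caba$1
  rot[2] = 1Caba$11
  rot[3] = Caba$111
  rot[4] = aba$111C
  rot[5] = ba$111Ca
  rot[6] = a$111Cab
  rot[7] = $111Caba
Sorted (with $ < everything):
  sorted[0] = $111Caba  (last char: 'a')
  sorted[1] = 111Caba$  (last char: '$')
  sorted[2] = 11Caba$1  (last char: '1')
  sorted[3] = 1Caba$11  (last char: '1')
  sorted[4] = Caba$111  (last char: '1')
  sorted[5] = a$111Cab  (last char: 'b')
  sorted[6] = aba$111C  (last char: 'C')
  sorted[7] = ba$111Ca  (last char: 'a')
Last column: a$111bCa
Original string S is at sorted index 1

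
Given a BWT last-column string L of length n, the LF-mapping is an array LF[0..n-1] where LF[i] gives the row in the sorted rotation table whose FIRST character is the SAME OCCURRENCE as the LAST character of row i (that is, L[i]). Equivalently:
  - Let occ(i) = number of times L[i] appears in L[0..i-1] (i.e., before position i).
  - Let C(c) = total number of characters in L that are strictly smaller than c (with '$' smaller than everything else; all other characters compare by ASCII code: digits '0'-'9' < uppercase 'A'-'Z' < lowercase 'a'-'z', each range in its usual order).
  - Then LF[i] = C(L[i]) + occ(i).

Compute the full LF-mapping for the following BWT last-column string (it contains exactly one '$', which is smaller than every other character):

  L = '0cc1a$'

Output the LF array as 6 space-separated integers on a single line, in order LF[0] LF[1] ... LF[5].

Answer: 1 4 5 2 3 0

Derivation:
Char counts: '$':1, '0':1, '1':1, 'a':1, 'c':2
C (first-col start): C('$')=0, C('0')=1, C('1')=2, C('a')=3, C('c')=4
L[0]='0': occ=0, LF[0]=C('0')+0=1+0=1
L[1]='c': occ=0, LF[1]=C('c')+0=4+0=4
L[2]='c': occ=1, LF[2]=C('c')+1=4+1=5
L[3]='1': occ=0, LF[3]=C('1')+0=2+0=2
L[4]='a': occ=0, LF[4]=C('a')+0=3+0=3
L[5]='$': occ=0, LF[5]=C('$')+0=0+0=0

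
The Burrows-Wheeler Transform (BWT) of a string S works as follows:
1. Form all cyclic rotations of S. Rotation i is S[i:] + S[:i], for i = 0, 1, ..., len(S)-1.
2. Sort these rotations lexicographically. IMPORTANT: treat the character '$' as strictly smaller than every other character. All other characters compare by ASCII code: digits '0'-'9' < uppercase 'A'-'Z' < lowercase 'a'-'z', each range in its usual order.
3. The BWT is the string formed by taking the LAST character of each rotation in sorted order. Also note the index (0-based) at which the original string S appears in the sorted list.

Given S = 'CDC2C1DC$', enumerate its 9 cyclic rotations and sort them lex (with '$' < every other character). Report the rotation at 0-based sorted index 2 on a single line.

All 9 rotations (rotation i = S[i:]+S[:i]):
  rot[0] = CDC2C1DC$
  rot[1] = DC2C1DC$C
  rot[2] = C2C1DC$CD
  rot[3] = 2C1DC$CDC
  rot[4] = C1DC$CDC2
  rot[5] = 1DC$CDC2C
  rot[6] = DC$CDC2C1
  rot[7] = C$CDC2C1D
  rot[8] = $CDC2C1DC
Sorted (with $ < everything):
  sorted[0] = $CDC2C1DC
  sorted[1] = 1DC$CDC2C
  sorted[2] = 2C1DC$CDC
  sorted[3] = C$CDC2C1D
  sorted[4] = C1DC$CDC2
  sorted[5] = C2C1DC$CD
  sorted[6] = CDC2C1DC$
  sorted[7] = DC$CDC2C1
  sorted[8] = DC2C1DC$C
sorted[2] = 2C1DC$CDC

Answer: 2C1DC$CDC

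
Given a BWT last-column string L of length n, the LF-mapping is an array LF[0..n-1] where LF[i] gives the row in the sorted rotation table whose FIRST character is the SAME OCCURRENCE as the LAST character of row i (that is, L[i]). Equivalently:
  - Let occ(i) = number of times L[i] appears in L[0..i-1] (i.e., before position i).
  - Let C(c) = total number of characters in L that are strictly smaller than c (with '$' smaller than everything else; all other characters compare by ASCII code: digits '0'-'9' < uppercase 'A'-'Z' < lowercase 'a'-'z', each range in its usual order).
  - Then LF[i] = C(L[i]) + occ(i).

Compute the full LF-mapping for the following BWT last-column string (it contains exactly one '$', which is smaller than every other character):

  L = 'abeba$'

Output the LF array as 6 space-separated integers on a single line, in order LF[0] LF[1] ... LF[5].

Answer: 1 3 5 4 2 0

Derivation:
Char counts: '$':1, 'a':2, 'b':2, 'e':1
C (first-col start): C('$')=0, C('a')=1, C('b')=3, C('e')=5
L[0]='a': occ=0, LF[0]=C('a')+0=1+0=1
L[1]='b': occ=0, LF[1]=C('b')+0=3+0=3
L[2]='e': occ=0, LF[2]=C('e')+0=5+0=5
L[3]='b': occ=1, LF[3]=C('b')+1=3+1=4
L[4]='a': occ=1, LF[4]=C('a')+1=1+1=2
L[5]='$': occ=0, LF[5]=C('$')+0=0+0=0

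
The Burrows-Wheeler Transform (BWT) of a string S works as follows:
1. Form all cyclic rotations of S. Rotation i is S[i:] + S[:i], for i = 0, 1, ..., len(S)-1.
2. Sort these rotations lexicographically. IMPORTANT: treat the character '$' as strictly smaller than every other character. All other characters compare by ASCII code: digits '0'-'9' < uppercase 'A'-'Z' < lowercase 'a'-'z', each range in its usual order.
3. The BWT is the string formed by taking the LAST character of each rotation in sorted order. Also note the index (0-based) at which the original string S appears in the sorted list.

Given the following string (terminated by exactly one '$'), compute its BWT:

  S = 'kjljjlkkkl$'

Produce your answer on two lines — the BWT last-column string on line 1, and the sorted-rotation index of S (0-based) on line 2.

All 11 rotations (rotation i = S[i:]+S[:i]):
  rot[0] = kjljjlkkkl$
  rot[1] = jljjlkkkl$k
  rot[2] = ljjlkkkl$kj
  rot[3] = jjlkkkl$kjl
  rot[4] = jlkkkl$kjlj
  rot[5] = lkkkl$kjljj
  rot[6] = kkkl$kjljjl
  rot[7] = kkl$kjljjlk
  rot[8] = kl$kjljjlkk
  rot[9] = l$kjljjlkkk
  rot[10] = $kjljjlkkkl
Sorted (with $ < everything):
  sorted[0] = $kjljjlkkkl  (last char: 'l')
  sorted[1] = jjlkkkl$kjl  (last char: 'l')
  sorted[2] = jljjlkkkl$k  (last char: 'k')
  sorted[3] = jlkkkl$kjlj  (last char: 'j')
  sorted[4] = kjljjlkkkl$  (last char: '$')
  sorted[5] = kkkl$kjljjl  (last char: 'l')
  sorted[6] = kkl$kjljjlk  (last char: 'k')
  sorted[7] = kl$kjljjlkk  (last char: 'k')
  sorted[8] = l$kjljjlkkk  (last char: 'k')
  sorted[9] = ljjlkkkl$kj  (last char: 'j')
  sorted[10] = lkkkl$kjljj  (last char: 'j')
Last column: llkj$lkkkjj
Original string S is at sorted index 4

Answer: llkj$lkkkjj
4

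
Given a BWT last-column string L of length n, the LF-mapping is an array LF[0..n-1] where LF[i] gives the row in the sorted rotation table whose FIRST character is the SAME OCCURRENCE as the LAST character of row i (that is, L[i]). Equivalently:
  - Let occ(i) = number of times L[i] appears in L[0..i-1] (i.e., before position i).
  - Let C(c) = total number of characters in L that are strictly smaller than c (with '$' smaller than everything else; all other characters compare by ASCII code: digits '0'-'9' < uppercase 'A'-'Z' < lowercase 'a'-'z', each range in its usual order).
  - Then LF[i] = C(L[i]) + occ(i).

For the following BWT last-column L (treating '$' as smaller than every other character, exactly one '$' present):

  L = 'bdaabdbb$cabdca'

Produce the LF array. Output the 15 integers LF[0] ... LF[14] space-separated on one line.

Answer: 5 12 1 2 6 13 7 8 0 10 3 9 14 11 4

Derivation:
Char counts: '$':1, 'a':4, 'b':5, 'c':2, 'd':3
C (first-col start): C('$')=0, C('a')=1, C('b')=5, C('c')=10, C('d')=12
L[0]='b': occ=0, LF[0]=C('b')+0=5+0=5
L[1]='d': occ=0, LF[1]=C('d')+0=12+0=12
L[2]='a': occ=0, LF[2]=C('a')+0=1+0=1
L[3]='a': occ=1, LF[3]=C('a')+1=1+1=2
L[4]='b': occ=1, LF[4]=C('b')+1=5+1=6
L[5]='d': occ=1, LF[5]=C('d')+1=12+1=13
L[6]='b': occ=2, LF[6]=C('b')+2=5+2=7
L[7]='b': occ=3, LF[7]=C('b')+3=5+3=8
L[8]='$': occ=0, LF[8]=C('$')+0=0+0=0
L[9]='c': occ=0, LF[9]=C('c')+0=10+0=10
L[10]='a': occ=2, LF[10]=C('a')+2=1+2=3
L[11]='b': occ=4, LF[11]=C('b')+4=5+4=9
L[12]='d': occ=2, LF[12]=C('d')+2=12+2=14
L[13]='c': occ=1, LF[13]=C('c')+1=10+1=11
L[14]='a': occ=3, LF[14]=C('a')+3=1+3=4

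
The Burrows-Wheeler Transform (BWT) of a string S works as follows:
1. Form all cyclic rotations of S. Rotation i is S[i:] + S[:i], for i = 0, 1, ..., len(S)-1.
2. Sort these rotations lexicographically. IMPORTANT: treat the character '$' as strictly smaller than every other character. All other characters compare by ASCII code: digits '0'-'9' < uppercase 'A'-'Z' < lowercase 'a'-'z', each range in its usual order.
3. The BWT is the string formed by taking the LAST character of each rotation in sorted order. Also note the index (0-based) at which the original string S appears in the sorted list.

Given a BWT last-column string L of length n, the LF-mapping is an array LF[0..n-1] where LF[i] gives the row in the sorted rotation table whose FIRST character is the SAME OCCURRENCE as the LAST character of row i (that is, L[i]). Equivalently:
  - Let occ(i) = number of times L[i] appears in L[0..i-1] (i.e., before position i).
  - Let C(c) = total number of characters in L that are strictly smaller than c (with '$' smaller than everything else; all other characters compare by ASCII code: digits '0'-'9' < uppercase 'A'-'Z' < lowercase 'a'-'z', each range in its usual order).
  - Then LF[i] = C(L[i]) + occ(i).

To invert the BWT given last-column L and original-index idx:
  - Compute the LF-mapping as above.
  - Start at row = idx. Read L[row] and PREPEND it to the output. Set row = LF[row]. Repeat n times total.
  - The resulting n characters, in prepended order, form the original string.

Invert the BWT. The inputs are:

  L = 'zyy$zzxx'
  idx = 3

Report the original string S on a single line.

LF mapping: 5 3 4 0 6 7 1 2
Walk LF starting at row 3, prepending L[row]:
  step 1: row=3, L[3]='$', prepend. Next row=LF[3]=0
  step 2: row=0, L[0]='z', prepend. Next row=LF[0]=5
  step 3: row=5, L[5]='z', prepend. Next row=LF[5]=7
  step 4: row=7, L[7]='x', prepend. Next row=LF[7]=2
  step 5: row=2, L[2]='y', prepend. Next row=LF[2]=4
  step 6: row=4, L[4]='z', prepend. Next row=LF[4]=6
  step 7: row=6, L[6]='x', prepend. Next row=LF[6]=1
  step 8: row=1, L[1]='y', prepend. Next row=LF[1]=3
Reversed output: yxzyxzz$

Answer: yxzyxzz$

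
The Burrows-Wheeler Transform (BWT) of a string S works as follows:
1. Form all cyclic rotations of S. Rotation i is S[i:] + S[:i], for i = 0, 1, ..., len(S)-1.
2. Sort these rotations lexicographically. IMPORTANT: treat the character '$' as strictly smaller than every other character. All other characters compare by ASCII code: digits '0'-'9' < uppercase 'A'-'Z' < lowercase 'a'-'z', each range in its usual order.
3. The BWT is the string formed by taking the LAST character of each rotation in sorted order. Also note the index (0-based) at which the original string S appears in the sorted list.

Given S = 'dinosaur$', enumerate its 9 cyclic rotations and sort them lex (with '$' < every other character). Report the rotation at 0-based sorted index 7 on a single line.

Answer: saur$dino

Derivation:
All 9 rotations (rotation i = S[i:]+S[:i]):
  rot[0] = dinosaur$
  rot[1] = inosaur$d
  rot[2] = nosaur$di
  rot[3] = osaur$din
  rot[4] = saur$dino
  rot[5] = aur$dinos
  rot[6] = ur$dinosa
  rot[7] = r$dinosau
  rot[8] = $dinosaur
Sorted (with $ < everything):
  sorted[0] = $dinosaur
  sorted[1] = aur$dinos
  sorted[2] = dinosaur$
  sorted[3] = inosaur$d
  sorted[4] = nosaur$di
  sorted[5] = osaur$din
  sorted[6] = r$dinosau
  sorted[7] = saur$dino
  sorted[8] = ur$dinosa
sorted[7] = saur$dino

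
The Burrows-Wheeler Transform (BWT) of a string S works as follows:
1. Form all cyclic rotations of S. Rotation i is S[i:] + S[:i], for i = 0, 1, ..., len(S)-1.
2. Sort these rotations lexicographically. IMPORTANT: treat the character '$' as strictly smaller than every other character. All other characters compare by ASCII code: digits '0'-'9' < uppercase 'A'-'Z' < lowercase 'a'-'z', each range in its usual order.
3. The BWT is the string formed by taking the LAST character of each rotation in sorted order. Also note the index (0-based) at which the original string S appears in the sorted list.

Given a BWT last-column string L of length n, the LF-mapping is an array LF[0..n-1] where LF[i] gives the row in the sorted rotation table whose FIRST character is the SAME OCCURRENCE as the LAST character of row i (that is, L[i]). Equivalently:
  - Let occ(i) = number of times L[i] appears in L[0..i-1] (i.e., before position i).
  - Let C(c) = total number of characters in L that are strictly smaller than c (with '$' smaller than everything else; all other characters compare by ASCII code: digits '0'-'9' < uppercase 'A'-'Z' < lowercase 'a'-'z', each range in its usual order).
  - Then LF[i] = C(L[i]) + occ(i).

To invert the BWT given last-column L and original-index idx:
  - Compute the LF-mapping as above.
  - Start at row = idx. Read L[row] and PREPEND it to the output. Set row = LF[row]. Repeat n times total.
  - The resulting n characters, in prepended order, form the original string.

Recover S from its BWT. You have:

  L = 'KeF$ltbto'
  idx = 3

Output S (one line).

Answer: bottleFK$

Derivation:
LF mapping: 2 4 1 0 5 7 3 8 6
Walk LF starting at row 3, prepending L[row]:
  step 1: row=3, L[3]='$', prepend. Next row=LF[3]=0
  step 2: row=0, L[0]='K', prepend. Next row=LF[0]=2
  step 3: row=2, L[2]='F', prepend. Next row=LF[2]=1
  step 4: row=1, L[1]='e', prepend. Next row=LF[1]=4
  step 5: row=4, L[4]='l', prepend. Next row=LF[4]=5
  step 6: row=5, L[5]='t', prepend. Next row=LF[5]=7
  step 7: row=7, L[7]='t', prepend. Next row=LF[7]=8
  step 8: row=8, L[8]='o', prepend. Next row=LF[8]=6
  step 9: row=6, L[6]='b', prepend. Next row=LF[6]=3
Reversed output: bottleFK$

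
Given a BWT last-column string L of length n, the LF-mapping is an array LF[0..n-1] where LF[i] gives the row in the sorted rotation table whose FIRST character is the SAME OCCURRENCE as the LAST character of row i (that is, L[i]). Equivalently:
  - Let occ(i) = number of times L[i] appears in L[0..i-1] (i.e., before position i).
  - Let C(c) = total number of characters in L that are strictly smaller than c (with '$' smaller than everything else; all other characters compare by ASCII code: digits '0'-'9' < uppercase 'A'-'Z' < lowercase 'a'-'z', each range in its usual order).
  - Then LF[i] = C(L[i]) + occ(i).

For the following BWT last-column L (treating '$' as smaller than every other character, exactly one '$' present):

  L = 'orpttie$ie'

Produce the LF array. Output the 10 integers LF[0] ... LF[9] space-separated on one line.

Answer: 5 7 6 8 9 3 1 0 4 2

Derivation:
Char counts: '$':1, 'e':2, 'i':2, 'o':1, 'p':1, 'r':1, 't':2
C (first-col start): C('$')=0, C('e')=1, C('i')=3, C('o')=5, C('p')=6, C('r')=7, C('t')=8
L[0]='o': occ=0, LF[0]=C('o')+0=5+0=5
L[1]='r': occ=0, LF[1]=C('r')+0=7+0=7
L[2]='p': occ=0, LF[2]=C('p')+0=6+0=6
L[3]='t': occ=0, LF[3]=C('t')+0=8+0=8
L[4]='t': occ=1, LF[4]=C('t')+1=8+1=9
L[5]='i': occ=0, LF[5]=C('i')+0=3+0=3
L[6]='e': occ=0, LF[6]=C('e')+0=1+0=1
L[7]='$': occ=0, LF[7]=C('$')+0=0+0=0
L[8]='i': occ=1, LF[8]=C('i')+1=3+1=4
L[9]='e': occ=1, LF[9]=C('e')+1=1+1=2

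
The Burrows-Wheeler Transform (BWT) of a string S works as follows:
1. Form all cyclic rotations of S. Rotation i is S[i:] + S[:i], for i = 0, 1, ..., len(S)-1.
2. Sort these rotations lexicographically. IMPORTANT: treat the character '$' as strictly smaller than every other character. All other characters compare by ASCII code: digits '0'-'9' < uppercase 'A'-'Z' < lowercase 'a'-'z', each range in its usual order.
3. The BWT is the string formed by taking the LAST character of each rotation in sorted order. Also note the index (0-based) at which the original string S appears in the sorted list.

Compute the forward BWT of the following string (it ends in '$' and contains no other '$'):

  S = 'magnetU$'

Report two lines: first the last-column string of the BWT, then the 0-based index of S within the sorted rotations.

Answer: Utmna$ge
5

Derivation:
All 8 rotations (rotation i = S[i:]+S[:i]):
  rot[0] = magnetU$
  rot[1] = agnetU$m
  rot[2] = gnetU$ma
  rot[3] = netU$mag
  rot[4] = etU$magn
  rot[5] = tU$magne
  rot[6] = U$magnet
  rot[7] = $magnetU
Sorted (with $ < everything):
  sorted[0] = $magnetU  (last char: 'U')
  sorted[1] = U$magnet  (last char: 't')
  sorted[2] = agnetU$m  (last char: 'm')
  sorted[3] = etU$magn  (last char: 'n')
  sorted[4] = gnetU$ma  (last char: 'a')
  sorted[5] = magnetU$  (last char: '$')
  sorted[6] = netU$mag  (last char: 'g')
  sorted[7] = tU$magne  (last char: 'e')
Last column: Utmna$ge
Original string S is at sorted index 5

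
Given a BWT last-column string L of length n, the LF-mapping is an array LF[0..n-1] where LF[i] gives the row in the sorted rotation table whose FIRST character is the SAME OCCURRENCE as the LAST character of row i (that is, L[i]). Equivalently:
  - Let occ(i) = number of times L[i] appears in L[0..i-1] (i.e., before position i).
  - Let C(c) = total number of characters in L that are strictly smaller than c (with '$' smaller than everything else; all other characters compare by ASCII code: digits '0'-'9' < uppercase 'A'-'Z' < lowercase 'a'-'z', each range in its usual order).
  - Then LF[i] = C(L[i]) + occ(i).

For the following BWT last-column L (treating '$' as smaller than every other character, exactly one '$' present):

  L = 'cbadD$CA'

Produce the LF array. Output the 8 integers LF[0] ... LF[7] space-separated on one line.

Char counts: '$':1, 'A':1, 'C':1, 'D':1, 'a':1, 'b':1, 'c':1, 'd':1
C (first-col start): C('$')=0, C('A')=1, C('C')=2, C('D')=3, C('a')=4, C('b')=5, C('c')=6, C('d')=7
L[0]='c': occ=0, LF[0]=C('c')+0=6+0=6
L[1]='b': occ=0, LF[1]=C('b')+0=5+0=5
L[2]='a': occ=0, LF[2]=C('a')+0=4+0=4
L[3]='d': occ=0, LF[3]=C('d')+0=7+0=7
L[4]='D': occ=0, LF[4]=C('D')+0=3+0=3
L[5]='$': occ=0, LF[5]=C('$')+0=0+0=0
L[6]='C': occ=0, LF[6]=C('C')+0=2+0=2
L[7]='A': occ=0, LF[7]=C('A')+0=1+0=1

Answer: 6 5 4 7 3 0 2 1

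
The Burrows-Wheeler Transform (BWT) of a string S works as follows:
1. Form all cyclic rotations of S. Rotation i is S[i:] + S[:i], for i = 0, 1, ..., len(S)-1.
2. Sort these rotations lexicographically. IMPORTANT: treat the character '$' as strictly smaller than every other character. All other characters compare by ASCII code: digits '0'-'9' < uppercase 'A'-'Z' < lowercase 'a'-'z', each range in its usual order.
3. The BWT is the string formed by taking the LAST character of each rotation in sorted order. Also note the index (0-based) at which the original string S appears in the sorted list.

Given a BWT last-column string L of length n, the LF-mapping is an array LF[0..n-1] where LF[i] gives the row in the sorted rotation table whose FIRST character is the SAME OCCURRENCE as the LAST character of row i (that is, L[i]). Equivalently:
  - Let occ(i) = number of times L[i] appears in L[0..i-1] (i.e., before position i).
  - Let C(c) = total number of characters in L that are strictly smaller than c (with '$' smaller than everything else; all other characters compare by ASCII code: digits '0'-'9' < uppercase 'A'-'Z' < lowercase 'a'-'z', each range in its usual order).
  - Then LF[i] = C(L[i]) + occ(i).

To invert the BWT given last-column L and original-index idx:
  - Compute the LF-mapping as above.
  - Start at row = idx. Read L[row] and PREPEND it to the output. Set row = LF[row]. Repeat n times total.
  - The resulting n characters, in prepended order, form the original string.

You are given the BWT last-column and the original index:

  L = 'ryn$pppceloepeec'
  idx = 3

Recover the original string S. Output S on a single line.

LF mapping: 14 15 8 0 10 11 12 1 3 7 9 4 13 5 6 2
Walk LF starting at row 3, prepending L[row]:
  step 1: row=3, L[3]='$', prepend. Next row=LF[3]=0
  step 2: row=0, L[0]='r', prepend. Next row=LF[0]=14
  step 3: row=14, L[14]='e', prepend. Next row=LF[14]=6
  step 4: row=6, L[6]='p', prepend. Next row=LF[6]=12
  step 5: row=12, L[12]='p', prepend. Next row=LF[12]=13
  step 6: row=13, L[13]='e', prepend. Next row=LF[13]=5
  step 7: row=5, L[5]='p', prepend. Next row=LF[5]=11
  step 8: row=11, L[11]='e', prepend. Next row=LF[11]=4
  step 9: row=4, L[4]='p', prepend. Next row=LF[4]=10
  step 10: row=10, L[10]='o', prepend. Next row=LF[10]=9
  step 11: row=9, L[9]='l', prepend. Next row=LF[9]=7
  step 12: row=7, L[7]='c', prepend. Next row=LF[7]=1
  step 13: row=1, L[1]='y', prepend. Next row=LF[1]=15
  step 14: row=15, L[15]='c', prepend. Next row=LF[15]=2
  step 15: row=2, L[2]='n', prepend. Next row=LF[2]=8
  step 16: row=8, L[8]='e', prepend. Next row=LF[8]=3
Reversed output: encyclopepepper$

Answer: encyclopepepper$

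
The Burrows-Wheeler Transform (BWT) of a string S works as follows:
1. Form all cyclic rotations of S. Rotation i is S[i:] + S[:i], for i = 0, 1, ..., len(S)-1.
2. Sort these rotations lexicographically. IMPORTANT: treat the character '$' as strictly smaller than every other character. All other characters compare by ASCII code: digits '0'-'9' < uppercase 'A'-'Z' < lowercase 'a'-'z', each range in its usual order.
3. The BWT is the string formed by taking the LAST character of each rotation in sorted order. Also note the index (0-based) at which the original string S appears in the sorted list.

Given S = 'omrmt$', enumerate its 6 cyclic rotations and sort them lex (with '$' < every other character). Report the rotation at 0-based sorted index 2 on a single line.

Answer: mt$omr

Derivation:
All 6 rotations (rotation i = S[i:]+S[:i]):
  rot[0] = omrmt$
  rot[1] = mrmt$o
  rot[2] = rmt$om
  rot[3] = mt$omr
  rot[4] = t$omrm
  rot[5] = $omrmt
Sorted (with $ < everything):
  sorted[0] = $omrmt
  sorted[1] = mrmt$o
  sorted[2] = mt$omr
  sorted[3] = omrmt$
  sorted[4] = rmt$om
  sorted[5] = t$omrm
sorted[2] = mt$omr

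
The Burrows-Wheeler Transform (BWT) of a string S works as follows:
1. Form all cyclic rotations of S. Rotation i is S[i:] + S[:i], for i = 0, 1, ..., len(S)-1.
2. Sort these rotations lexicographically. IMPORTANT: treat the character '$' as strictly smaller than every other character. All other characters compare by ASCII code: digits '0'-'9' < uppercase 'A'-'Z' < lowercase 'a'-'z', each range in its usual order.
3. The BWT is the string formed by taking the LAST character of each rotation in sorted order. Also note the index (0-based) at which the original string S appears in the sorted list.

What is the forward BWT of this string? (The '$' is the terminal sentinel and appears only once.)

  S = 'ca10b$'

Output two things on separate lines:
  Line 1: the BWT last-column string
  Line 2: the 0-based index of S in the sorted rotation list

Answer: b1ac0$
5

Derivation:
All 6 rotations (rotation i = S[i:]+S[:i]):
  rot[0] = ca10b$
  rot[1] = a10b$c
  rot[2] = 10b$ca
  rot[3] = 0b$ca1
  rot[4] = b$ca10
  rot[5] = $ca10b
Sorted (with $ < everything):
  sorted[0] = $ca10b  (last char: 'b')
  sorted[1] = 0b$ca1  (last char: '1')
  sorted[2] = 10b$ca  (last char: 'a')
  sorted[3] = a10b$c  (last char: 'c')
  sorted[4] = b$ca10  (last char: '0')
  sorted[5] = ca10b$  (last char: '$')
Last column: b1ac0$
Original string S is at sorted index 5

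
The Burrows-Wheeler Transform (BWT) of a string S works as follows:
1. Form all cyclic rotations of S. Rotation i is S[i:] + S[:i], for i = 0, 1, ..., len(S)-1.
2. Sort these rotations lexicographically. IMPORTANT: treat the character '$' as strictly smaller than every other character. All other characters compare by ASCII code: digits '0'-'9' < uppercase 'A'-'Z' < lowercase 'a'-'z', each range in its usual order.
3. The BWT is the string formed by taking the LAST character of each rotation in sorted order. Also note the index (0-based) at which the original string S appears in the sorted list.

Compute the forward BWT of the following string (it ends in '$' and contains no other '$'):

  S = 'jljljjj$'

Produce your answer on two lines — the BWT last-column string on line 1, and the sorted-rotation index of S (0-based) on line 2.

Answer: jjjll$jj
5

Derivation:
All 8 rotations (rotation i = S[i:]+S[:i]):
  rot[0] = jljljjj$
  rot[1] = ljljjj$j
  rot[2] = jljjj$jl
  rot[3] = ljjj$jlj
  rot[4] = jjj$jljl
  rot[5] = jj$jljlj
  rot[6] = j$jljljj
  rot[7] = $jljljjj
Sorted (with $ < everything):
  sorted[0] = $jljljjj  (last char: 'j')
  sorted[1] = j$jljljj  (last char: 'j')
  sorted[2] = jj$jljlj  (last char: 'j')
  sorted[3] = jjj$jljl  (last char: 'l')
  sorted[4] = jljjj$jl  (last char: 'l')
  sorted[5] = jljljjj$  (last char: '$')
  sorted[6] = ljjj$jlj  (last char: 'j')
  sorted[7] = ljljjj$j  (last char: 'j')
Last column: jjjll$jj
Original string S is at sorted index 5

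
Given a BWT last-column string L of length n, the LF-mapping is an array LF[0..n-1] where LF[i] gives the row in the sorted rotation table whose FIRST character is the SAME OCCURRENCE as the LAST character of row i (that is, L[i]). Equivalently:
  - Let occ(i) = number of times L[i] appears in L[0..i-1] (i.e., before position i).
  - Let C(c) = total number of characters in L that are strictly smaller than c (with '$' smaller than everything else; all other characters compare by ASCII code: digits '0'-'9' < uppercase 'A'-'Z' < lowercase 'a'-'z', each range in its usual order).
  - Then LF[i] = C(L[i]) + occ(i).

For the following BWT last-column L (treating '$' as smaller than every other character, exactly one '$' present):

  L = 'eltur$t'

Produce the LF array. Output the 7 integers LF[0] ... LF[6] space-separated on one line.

Answer: 1 2 4 6 3 0 5

Derivation:
Char counts: '$':1, 'e':1, 'l':1, 'r':1, 't':2, 'u':1
C (first-col start): C('$')=0, C('e')=1, C('l')=2, C('r')=3, C('t')=4, C('u')=6
L[0]='e': occ=0, LF[0]=C('e')+0=1+0=1
L[1]='l': occ=0, LF[1]=C('l')+0=2+0=2
L[2]='t': occ=0, LF[2]=C('t')+0=4+0=4
L[3]='u': occ=0, LF[3]=C('u')+0=6+0=6
L[4]='r': occ=0, LF[4]=C('r')+0=3+0=3
L[5]='$': occ=0, LF[5]=C('$')+0=0+0=0
L[6]='t': occ=1, LF[6]=C('t')+1=4+1=5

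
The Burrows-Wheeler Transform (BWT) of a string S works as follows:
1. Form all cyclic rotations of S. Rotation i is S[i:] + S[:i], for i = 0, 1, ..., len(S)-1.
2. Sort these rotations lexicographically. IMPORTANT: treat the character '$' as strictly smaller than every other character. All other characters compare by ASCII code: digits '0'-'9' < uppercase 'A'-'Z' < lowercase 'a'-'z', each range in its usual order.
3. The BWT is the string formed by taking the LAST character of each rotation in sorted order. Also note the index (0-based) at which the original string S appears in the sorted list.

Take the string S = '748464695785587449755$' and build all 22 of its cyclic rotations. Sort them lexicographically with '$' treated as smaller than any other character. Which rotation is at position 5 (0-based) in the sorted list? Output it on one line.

All 22 rotations (rotation i = S[i:]+S[:i]):
  rot[0] = 748464695785587449755$
  rot[1] = 48464695785587449755$7
  rot[2] = 8464695785587449755$74
  rot[3] = 464695785587449755$748
  rot[4] = 64695785587449755$7484
  rot[5] = 4695785587449755$74846
  rot[6] = 695785587449755$748464
  rot[7] = 95785587449755$7484646
  rot[8] = 5785587449755$74846469
  rot[9] = 785587449755$748464695
  rot[10] = 85587449755$7484646957
  rot[11] = 5587449755$74846469578
  rot[12] = 587449755$748464695785
  rot[13] = 87449755$7484646957855
  rot[14] = 7449755$74846469578558
  rot[15] = 449755$748464695785587
  rot[16] = 49755$7484646957855874
  rot[17] = 9755$74846469578558744
  rot[18] = 755$748464695785587449
  rot[19] = 55$7484646957855874497
  rot[20] = 5$74846469578558744975
  rot[21] = $748464695785587449755
Sorted (with $ < everything):
  sorted[0] = $748464695785587449755
  sorted[1] = 449755$748464695785587
  sorted[2] = 464695785587449755$748
  sorted[3] = 4695785587449755$74846
  sorted[4] = 48464695785587449755$7
  sorted[5] = 49755$7484646957855874
  sorted[6] = 5$74846469578558744975
  sorted[7] = 55$7484646957855874497
  sorted[8] = 5587449755$74846469578
  sorted[9] = 5785587449755$74846469
  sorted[10] = 587449755$748464695785
  sorted[11] = 64695785587449755$7484
  sorted[12] = 695785587449755$748464
  sorted[13] = 7449755$74846469578558
  sorted[14] = 748464695785587449755$
  sorted[15] = 755$748464695785587449
  sorted[16] = 785587449755$748464695
  sorted[17] = 8464695785587449755$74
  sorted[18] = 85587449755$7484646957
  sorted[19] = 87449755$7484646957855
  sorted[20] = 95785587449755$7484646
  sorted[21] = 9755$74846469578558744
sorted[5] = 49755$7484646957855874

Answer: 49755$7484646957855874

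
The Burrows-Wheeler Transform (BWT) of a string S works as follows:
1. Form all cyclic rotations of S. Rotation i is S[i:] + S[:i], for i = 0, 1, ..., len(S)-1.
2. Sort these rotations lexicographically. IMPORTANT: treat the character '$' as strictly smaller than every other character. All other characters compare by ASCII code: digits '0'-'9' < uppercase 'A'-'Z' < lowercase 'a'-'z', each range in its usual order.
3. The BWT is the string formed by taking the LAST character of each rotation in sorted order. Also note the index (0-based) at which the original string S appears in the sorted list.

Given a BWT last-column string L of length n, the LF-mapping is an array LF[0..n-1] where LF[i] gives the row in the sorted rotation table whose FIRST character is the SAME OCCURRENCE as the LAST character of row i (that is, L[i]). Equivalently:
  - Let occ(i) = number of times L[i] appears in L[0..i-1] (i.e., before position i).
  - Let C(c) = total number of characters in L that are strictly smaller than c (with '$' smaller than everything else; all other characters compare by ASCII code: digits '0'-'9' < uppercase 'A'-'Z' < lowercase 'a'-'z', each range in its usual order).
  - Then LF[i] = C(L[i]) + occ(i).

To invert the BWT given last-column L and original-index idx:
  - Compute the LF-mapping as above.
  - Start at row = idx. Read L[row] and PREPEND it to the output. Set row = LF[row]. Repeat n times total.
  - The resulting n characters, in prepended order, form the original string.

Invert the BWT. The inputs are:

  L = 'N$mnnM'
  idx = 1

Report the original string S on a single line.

Answer: MnnmN$

Derivation:
LF mapping: 2 0 3 4 5 1
Walk LF starting at row 1, prepending L[row]:
  step 1: row=1, L[1]='$', prepend. Next row=LF[1]=0
  step 2: row=0, L[0]='N', prepend. Next row=LF[0]=2
  step 3: row=2, L[2]='m', prepend. Next row=LF[2]=3
  step 4: row=3, L[3]='n', prepend. Next row=LF[3]=4
  step 5: row=4, L[4]='n', prepend. Next row=LF[4]=5
  step 6: row=5, L[5]='M', prepend. Next row=LF[5]=1
Reversed output: MnnmN$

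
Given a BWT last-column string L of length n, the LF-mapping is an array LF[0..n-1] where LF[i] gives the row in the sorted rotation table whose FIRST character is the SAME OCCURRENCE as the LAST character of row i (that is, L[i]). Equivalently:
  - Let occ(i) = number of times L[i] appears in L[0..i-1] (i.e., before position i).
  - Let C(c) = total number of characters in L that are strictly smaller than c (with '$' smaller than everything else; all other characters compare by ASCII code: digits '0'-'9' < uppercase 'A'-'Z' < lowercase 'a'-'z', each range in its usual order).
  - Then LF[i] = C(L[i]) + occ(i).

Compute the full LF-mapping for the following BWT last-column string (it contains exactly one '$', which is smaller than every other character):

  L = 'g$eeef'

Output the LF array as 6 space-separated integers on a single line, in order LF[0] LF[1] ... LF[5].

Answer: 5 0 1 2 3 4

Derivation:
Char counts: '$':1, 'e':3, 'f':1, 'g':1
C (first-col start): C('$')=0, C('e')=1, C('f')=4, C('g')=5
L[0]='g': occ=0, LF[0]=C('g')+0=5+0=5
L[1]='$': occ=0, LF[1]=C('$')+0=0+0=0
L[2]='e': occ=0, LF[2]=C('e')+0=1+0=1
L[3]='e': occ=1, LF[3]=C('e')+1=1+1=2
L[4]='e': occ=2, LF[4]=C('e')+2=1+2=3
L[5]='f': occ=0, LF[5]=C('f')+0=4+0=4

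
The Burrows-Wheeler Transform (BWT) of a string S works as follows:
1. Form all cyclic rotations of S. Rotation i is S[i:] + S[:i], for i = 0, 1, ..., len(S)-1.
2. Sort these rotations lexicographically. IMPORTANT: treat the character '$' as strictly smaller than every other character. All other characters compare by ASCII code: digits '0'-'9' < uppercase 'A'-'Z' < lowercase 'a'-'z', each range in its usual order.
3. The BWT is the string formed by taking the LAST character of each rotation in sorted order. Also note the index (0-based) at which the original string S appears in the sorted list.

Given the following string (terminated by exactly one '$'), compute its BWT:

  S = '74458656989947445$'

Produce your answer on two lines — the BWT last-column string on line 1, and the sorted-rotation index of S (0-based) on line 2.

Answer: 577449464854$59968
12

Derivation:
All 18 rotations (rotation i = S[i:]+S[:i]):
  rot[0] = 74458656989947445$
  rot[1] = 4458656989947445$7
  rot[2] = 458656989947445$74
  rot[3] = 58656989947445$744
  rot[4] = 8656989947445$7445
  rot[5] = 656989947445$74458
  rot[6] = 56989947445$744586
  rot[7] = 6989947445$7445865
  rot[8] = 989947445$74458656
  rot[9] = 89947445$744586569
  rot[10] = 9947445$7445865698
  rot[11] = 947445$74458656989
  rot[12] = 47445$744586569899
  rot[13] = 7445$7445865698994
  rot[14] = 445$74458656989947
  rot[15] = 45$744586569899474
  rot[16] = 5$7445865698994744
  rot[17] = $74458656989947445
Sorted (with $ < everything):
  sorted[0] = $74458656989947445  (last char: '5')
  sorted[1] = 445$74458656989947  (last char: '7')
  sorted[2] = 4458656989947445$7  (last char: '7')
  sorted[3] = 45$744586569899474  (last char: '4')
  sorted[4] = 458656989947445$74  (last char: '4')
  sorted[5] = 47445$744586569899  (last char: '9')
  sorted[6] = 5$7445865698994744  (last char: '4')
  sorted[7] = 56989947445$744586  (last char: '6')
  sorted[8] = 58656989947445$744  (last char: '4')
  sorted[9] = 656989947445$74458  (last char: '8')
  sorted[10] = 6989947445$7445865  (last char: '5')
  sorted[11] = 7445$7445865698994  (last char: '4')
  sorted[12] = 74458656989947445$  (last char: '$')
  sorted[13] = 8656989947445$7445  (last char: '5')
  sorted[14] = 89947445$744586569  (last char: '9')
  sorted[15] = 947445$74458656989  (last char: '9')
  sorted[16] = 989947445$74458656  (last char: '6')
  sorted[17] = 9947445$7445865698  (last char: '8')
Last column: 577449464854$59968
Original string S is at sorted index 12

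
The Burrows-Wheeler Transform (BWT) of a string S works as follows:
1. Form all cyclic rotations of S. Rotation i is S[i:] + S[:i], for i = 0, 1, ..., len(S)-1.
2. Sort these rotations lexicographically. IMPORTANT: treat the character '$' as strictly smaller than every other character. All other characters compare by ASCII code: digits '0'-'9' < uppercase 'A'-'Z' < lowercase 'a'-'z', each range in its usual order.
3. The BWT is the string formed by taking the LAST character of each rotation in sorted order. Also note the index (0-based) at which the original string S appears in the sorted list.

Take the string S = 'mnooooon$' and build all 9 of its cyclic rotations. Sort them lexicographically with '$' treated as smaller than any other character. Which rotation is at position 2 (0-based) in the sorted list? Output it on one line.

All 9 rotations (rotation i = S[i:]+S[:i]):
  rot[0] = mnooooon$
  rot[1] = nooooon$m
  rot[2] = ooooon$mn
  rot[3] = oooon$mno
  rot[4] = ooon$mnoo
  rot[5] = oon$mnooo
  rot[6] = on$mnoooo
  rot[7] = n$mnooooo
  rot[8] = $mnooooon
Sorted (with $ < everything):
  sorted[0] = $mnooooon
  sorted[1] = mnooooon$
  sorted[2] = n$mnooooo
  sorted[3] = nooooon$m
  sorted[4] = on$mnoooo
  sorted[5] = oon$mnooo
  sorted[6] = ooon$mnoo
  sorted[7] = oooon$mno
  sorted[8] = ooooon$mn
sorted[2] = n$mnooooo

Answer: n$mnooooo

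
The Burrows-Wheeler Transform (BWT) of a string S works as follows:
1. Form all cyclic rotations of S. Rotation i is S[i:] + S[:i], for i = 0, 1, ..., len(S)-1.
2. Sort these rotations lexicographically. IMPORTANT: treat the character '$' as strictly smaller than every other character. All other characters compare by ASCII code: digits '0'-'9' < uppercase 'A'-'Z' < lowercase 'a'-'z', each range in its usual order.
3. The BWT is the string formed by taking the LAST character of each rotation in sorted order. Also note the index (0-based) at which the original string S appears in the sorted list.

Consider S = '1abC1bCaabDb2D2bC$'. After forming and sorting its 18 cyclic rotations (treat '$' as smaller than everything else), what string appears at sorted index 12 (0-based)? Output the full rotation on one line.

All 18 rotations (rotation i = S[i:]+S[:i]):
  rot[0] = 1abC1bCaabDb2D2bC$
  rot[1] = abC1bCaabDb2D2bC$1
  rot[2] = bC1bCaabDb2D2bC$1a
  rot[3] = C1bCaabDb2D2bC$1ab
  rot[4] = 1bCaabDb2D2bC$1abC
  rot[5] = bCaabDb2D2bC$1abC1
  rot[6] = CaabDb2D2bC$1abC1b
  rot[7] = aabDb2D2bC$1abC1bC
  rot[8] = abDb2D2bC$1abC1bCa
  rot[9] = bDb2D2bC$1abC1bCaa
  rot[10] = Db2D2bC$1abC1bCaab
  rot[11] = b2D2bC$1abC1bCaabD
  rot[12] = 2D2bC$1abC1bCaabDb
  rot[13] = D2bC$1abC1bCaabDb2
  rot[14] = 2bC$1abC1bCaabDb2D
  rot[15] = bC$1abC1bCaabDb2D2
  rot[16] = C$1abC1bCaabDb2D2b
  rot[17] = $1abC1bCaabDb2D2bC
Sorted (with $ < everything):
  sorted[0] = $1abC1bCaabDb2D2bC
  sorted[1] = 1abC1bCaabDb2D2bC$
  sorted[2] = 1bCaabDb2D2bC$1abC
  sorted[3] = 2D2bC$1abC1bCaabDb
  sorted[4] = 2bC$1abC1bCaabDb2D
  sorted[5] = C$1abC1bCaabDb2D2b
  sorted[6] = C1bCaabDb2D2bC$1ab
  sorted[7] = CaabDb2D2bC$1abC1b
  sorted[8] = D2bC$1abC1bCaabDb2
  sorted[9] = Db2D2bC$1abC1bCaab
  sorted[10] = aabDb2D2bC$1abC1bC
  sorted[11] = abC1bCaabDb2D2bC$1
  sorted[12] = abDb2D2bC$1abC1bCa
  sorted[13] = b2D2bC$1abC1bCaabD
  sorted[14] = bC$1abC1bCaabDb2D2
  sorted[15] = bC1bCaabDb2D2bC$1a
  sorted[16] = bCaabDb2D2bC$1abC1
  sorted[17] = bDb2D2bC$1abC1bCaa
sorted[12] = abDb2D2bC$1abC1bCa

Answer: abDb2D2bC$1abC1bCa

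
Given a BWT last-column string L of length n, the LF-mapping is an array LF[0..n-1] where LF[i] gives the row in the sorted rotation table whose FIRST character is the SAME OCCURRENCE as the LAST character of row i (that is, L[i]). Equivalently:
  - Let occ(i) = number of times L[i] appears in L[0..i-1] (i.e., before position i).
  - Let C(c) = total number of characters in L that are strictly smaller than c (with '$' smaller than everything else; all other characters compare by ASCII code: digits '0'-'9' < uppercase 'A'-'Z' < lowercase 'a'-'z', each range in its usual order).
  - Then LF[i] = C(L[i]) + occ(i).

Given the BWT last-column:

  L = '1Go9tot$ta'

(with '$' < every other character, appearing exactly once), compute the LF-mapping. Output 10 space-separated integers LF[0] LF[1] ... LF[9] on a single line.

Char counts: '$':1, '1':1, '9':1, 'G':1, 'a':1, 'o':2, 't':3
C (first-col start): C('$')=0, C('1')=1, C('9')=2, C('G')=3, C('a')=4, C('o')=5, C('t')=7
L[0]='1': occ=0, LF[0]=C('1')+0=1+0=1
L[1]='G': occ=0, LF[1]=C('G')+0=3+0=3
L[2]='o': occ=0, LF[2]=C('o')+0=5+0=5
L[3]='9': occ=0, LF[3]=C('9')+0=2+0=2
L[4]='t': occ=0, LF[4]=C('t')+0=7+0=7
L[5]='o': occ=1, LF[5]=C('o')+1=5+1=6
L[6]='t': occ=1, LF[6]=C('t')+1=7+1=8
L[7]='$': occ=0, LF[7]=C('$')+0=0+0=0
L[8]='t': occ=2, LF[8]=C('t')+2=7+2=9
L[9]='a': occ=0, LF[9]=C('a')+0=4+0=4

Answer: 1 3 5 2 7 6 8 0 9 4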